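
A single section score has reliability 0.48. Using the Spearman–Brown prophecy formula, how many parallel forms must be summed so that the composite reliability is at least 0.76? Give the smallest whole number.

4

k ≥ ρ*(1−ρ₁)/(ρ₁(1−ρ*)) = 0.76·0.52 / (0.48·0.24) = 3.431.
Smallest integer k = 4.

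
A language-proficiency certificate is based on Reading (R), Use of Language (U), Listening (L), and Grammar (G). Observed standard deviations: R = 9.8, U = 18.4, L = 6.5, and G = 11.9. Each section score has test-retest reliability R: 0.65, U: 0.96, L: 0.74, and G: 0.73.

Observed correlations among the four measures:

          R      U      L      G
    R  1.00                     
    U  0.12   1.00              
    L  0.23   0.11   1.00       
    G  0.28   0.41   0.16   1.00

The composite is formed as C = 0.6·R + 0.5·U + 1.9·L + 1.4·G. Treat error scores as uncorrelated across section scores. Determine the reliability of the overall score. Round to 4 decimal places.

0.8500

Var(C) = 0.6²·9.8² + 0.5²·18.4² + 1.9²·6.5² + 1.4²·11.9² + 2·[0.3·9.8·18.4·0.12 + 1.14·9.8·6.5·0.23 + 0.84·9.8·11.9·0.28 + 0.95·18.4·6.5·0.11 + 0.7·18.4·11.9·0.41 + 2.66·6.5·11.9·0.16] = 549.293 + 317.765 = 867.058.
Because errors are independent across components, Cov(Tᵢ,Tⱼ) = Cov(Xᵢ,Xⱼ); the off-diagonal part of the true-score variance is the same as above.
True-score variance = [0.6²·9.8²·0.65 + 0.5²·18.4²·0.96 + 1.9²·6.5²·0.74 + 1.4²·11.9²·0.73] + 317.765 = 419.21 + 317.765 = 736.975.
Reliability = 736.975 / 867.058 = 0.8500.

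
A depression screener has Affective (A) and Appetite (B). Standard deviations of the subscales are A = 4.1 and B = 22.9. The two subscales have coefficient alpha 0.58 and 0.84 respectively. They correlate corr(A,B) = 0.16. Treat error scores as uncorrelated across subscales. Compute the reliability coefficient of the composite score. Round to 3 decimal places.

Var(A+B) = 4.1² + 22.9² + 2·[4.1·22.9·0.16] = 541.22 + 30.0448 = 571.265.
Under uncorrelated errors the observed covariances equal the true-score covariances, so only the own-variance terms attenuate.
True-score variance = [4.1²·0.58 + 22.9²·0.84] + 30.0448 = 450.254 + 30.0448 = 480.299.
Reliability = 480.299 / 571.265 = 0.841.

0.841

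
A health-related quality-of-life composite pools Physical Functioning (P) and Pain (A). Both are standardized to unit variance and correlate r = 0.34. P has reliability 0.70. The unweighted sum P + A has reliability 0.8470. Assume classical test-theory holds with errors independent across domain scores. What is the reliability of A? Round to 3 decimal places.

0.890

Var(P+A) = 2 + 2·0.34 = 2.680.
True-score variance = ρ_P + ρ_A + 2·0.34, so 0.8470 = (0.70 + ρ_A + 0.68) / 2.680.
ρ_A = 0.8470·2.680 − 0.70 − 0.68 = 0.890.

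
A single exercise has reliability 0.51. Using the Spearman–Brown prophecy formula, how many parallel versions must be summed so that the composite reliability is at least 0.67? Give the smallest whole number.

2

k ≥ ρ*(1−ρ₁)/(ρ₁(1−ρ*)) = 0.67·0.49 / (0.51·0.33) = 1.951.
Smallest integer k = 2.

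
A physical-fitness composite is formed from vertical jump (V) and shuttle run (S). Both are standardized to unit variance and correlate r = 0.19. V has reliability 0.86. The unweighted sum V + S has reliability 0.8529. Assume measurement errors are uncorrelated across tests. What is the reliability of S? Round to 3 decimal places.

0.790

Var(V+S) = 2 + 2·0.19 = 2.380.
True-score variance = ρ_V + ρ_S + 2·0.19, so 0.8529 = (0.86 + ρ_S + 0.38) / 2.380.
ρ_S = 0.8529·2.380 − 0.86 − 0.38 = 0.790.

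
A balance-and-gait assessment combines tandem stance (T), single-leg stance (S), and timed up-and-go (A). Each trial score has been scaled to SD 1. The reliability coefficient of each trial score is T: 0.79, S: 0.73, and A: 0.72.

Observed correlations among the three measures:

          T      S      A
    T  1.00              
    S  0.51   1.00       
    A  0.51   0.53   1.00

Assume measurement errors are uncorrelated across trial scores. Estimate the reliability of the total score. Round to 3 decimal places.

0.875

Var(T+S+A) = 3 + 2·[0.51 + 0.51 + 0.53] = 3 + 3.1 = 6.1.
Under uncorrelated errors the observed covariances equal the true-score covariances, so only the own-variance terms attenuate.
True-score variance = [0.79 + 0.73 + 0.72] + 3.1 = 2.24 + 3.1 = 5.34.
Reliability = 5.34 / 6.1 = 0.875.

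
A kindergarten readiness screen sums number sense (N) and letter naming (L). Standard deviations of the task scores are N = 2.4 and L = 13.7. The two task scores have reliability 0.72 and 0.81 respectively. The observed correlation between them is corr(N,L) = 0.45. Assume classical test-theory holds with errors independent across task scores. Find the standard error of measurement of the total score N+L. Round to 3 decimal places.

Var(total) = 193.45 + 29.592 = 223.042.
True-score variance = 156.176 + 29.592 = 185.768, so reliability = 0.8329.
Error variance = 223.042 − 185.768 = 37.2739; SEM = √37.2739 = 6.105.

6.105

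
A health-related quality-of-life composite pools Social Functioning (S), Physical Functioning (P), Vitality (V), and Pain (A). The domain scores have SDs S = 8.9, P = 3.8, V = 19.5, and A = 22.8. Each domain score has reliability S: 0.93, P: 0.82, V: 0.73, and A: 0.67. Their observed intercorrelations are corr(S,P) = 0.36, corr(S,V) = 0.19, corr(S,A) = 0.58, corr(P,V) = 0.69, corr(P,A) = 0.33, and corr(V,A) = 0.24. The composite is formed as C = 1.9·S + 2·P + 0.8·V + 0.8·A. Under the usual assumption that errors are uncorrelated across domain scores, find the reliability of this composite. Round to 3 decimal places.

Var(C) = 1.9²·8.9² + 2²·3.8² + 0.8²·19.5² + 0.8²·22.8² + 2·[3.8·8.9·3.8·0.36 + 1.52·8.9·19.5·0.19 + 1.52·8.9·22.8·0.58 + 1.6·3.8·19.5·0.69 + 1.6·3.8·22.8·0.33 + 0.64·19.5·22.8·0.24] = 919.766 + 942.248 = 1862.01.
With uncorrelated errors the cross-covariances are all true-score covariance, so they carry over unchanged; only the diagonal terms shrink to ρᵢσᵢ².
True-score variance = [1.9²·8.9²·0.93 + 2²·3.8²·0.82 + 0.8²·19.5²·0.73 + 0.8²·22.8²·0.67] + 942.248 = 713.855 + 942.248 = 1656.1.
Reliability = 1656.1 / 1862.01 = 0.889.

0.889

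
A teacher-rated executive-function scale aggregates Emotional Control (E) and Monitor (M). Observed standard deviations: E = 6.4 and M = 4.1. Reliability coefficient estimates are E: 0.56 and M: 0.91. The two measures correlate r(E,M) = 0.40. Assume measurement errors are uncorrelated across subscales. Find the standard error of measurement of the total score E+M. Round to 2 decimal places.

Var(total) = 57.77 + 20.992 = 78.762.
True-score variance = 38.2347 + 20.992 = 59.2267, so reliability = 0.7520.
Error variance = 78.762 − 59.2267 = 19.5353; SEM = √19.5353 = 4.42.

4.42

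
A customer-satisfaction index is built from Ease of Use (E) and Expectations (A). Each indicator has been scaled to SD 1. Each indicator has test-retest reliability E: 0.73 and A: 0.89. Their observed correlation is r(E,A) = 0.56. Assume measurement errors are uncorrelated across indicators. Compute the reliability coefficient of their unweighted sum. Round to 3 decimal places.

Var(E+A) = 2 + 2·[0.56] = 2 + 1.12 = 3.12.
Because errors are independent across components, Cov(Tᵢ,Tⱼ) = Cov(Xᵢ,Xⱼ); the off-diagonal part of the true-score variance is the same as above.
True-score variance = [0.73 + 0.89] + 1.12 = 1.62 + 1.12 = 2.74.
Reliability = 2.74 / 3.12 = 0.878.

0.878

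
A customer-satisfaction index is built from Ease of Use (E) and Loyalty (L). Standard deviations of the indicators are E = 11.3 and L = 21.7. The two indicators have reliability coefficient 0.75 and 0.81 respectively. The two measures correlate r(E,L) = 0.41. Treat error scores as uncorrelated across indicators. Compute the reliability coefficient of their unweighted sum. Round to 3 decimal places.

Var(E+L) = 11.3² + 21.7² + 2·[11.3·21.7·0.41] = 598.58 + 201.072 = 799.652.
Because errors are independent across components, Cov(Tᵢ,Tⱼ) = Cov(Xᵢ,Xⱼ); the off-diagonal part of the true-score variance is the same as above.
True-score variance = [11.3²·0.75 + 21.7²·0.81] + 201.072 = 477.188 + 201.072 = 678.261.
Reliability = 678.261 / 799.652 = 0.848.

0.848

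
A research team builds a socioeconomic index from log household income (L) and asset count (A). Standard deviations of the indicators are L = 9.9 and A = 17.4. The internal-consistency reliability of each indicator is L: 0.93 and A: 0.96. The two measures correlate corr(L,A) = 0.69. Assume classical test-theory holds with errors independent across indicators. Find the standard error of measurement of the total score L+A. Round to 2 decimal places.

Var(total) = 400.77 + 237.719 = 638.489.
True-score variance = 381.799 + 237.719 = 619.518, so reliability = 0.9703.
Error variance = 638.489 − 619.518 = 18.9711; SEM = √18.9711 = 4.36.

4.36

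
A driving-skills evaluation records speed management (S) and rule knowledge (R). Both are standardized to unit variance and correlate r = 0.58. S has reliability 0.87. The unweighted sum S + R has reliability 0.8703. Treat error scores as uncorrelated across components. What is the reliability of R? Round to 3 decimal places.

Var(S+R) = 2 + 2·0.58 = 3.160.
True-score variance = ρ_S + ρ_R + 2·0.58, so 0.8703 = (0.87 + ρ_R + 1.16) / 3.160.
ρ_R = 0.8703·3.160 − 0.87 − 1.16 = 0.720.

0.720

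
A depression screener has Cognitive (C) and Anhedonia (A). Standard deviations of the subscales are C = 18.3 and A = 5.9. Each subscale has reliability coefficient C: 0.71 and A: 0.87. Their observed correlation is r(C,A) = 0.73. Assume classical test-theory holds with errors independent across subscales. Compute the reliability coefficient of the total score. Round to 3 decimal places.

0.807

Var(C+A) = 18.3² + 5.9² + 2·[18.3·5.9·0.73] = 369.7 + 157.636 = 527.336.
With uncorrelated errors the cross-covariances are all true-score covariance, so they carry over unchanged; only the diagonal terms shrink to ρᵢσᵢ².
True-score variance = [18.3²·0.71 + 5.9²·0.87] + 157.636 = 268.057 + 157.636 = 425.693.
Reliability = 425.693 / 527.336 = 0.807.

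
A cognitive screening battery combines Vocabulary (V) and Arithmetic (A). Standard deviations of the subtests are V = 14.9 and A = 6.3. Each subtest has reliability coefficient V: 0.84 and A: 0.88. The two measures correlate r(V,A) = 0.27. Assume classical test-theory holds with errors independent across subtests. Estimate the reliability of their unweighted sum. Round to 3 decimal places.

Var(V+A) = 14.9² + 6.3² + 2·[14.9·6.3·0.27] = 261.7 + 50.6898 = 312.39.
With uncorrelated errors the cross-covariances are all true-score covariance, so they carry over unchanged; only the diagonal terms shrink to ρᵢσᵢ².
True-score variance = [14.9²·0.84 + 6.3²·0.88] + 50.6898 = 221.416 + 50.6898 = 272.105.
Reliability = 272.105 / 312.39 = 0.871.

0.871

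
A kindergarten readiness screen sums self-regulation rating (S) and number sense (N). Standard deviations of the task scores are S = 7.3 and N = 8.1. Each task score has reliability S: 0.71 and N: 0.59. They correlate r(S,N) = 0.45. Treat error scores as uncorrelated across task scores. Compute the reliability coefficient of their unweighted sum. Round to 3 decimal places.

0.754

Var(S+N) = 7.3² + 8.1² + 2·[7.3·8.1·0.45] = 118.9 + 53.217 = 172.117.
Because errors are independent across components, Cov(Tᵢ,Tⱼ) = Cov(Xᵢ,Xⱼ); the off-diagonal part of the true-score variance is the same as above.
True-score variance = [7.3²·0.71 + 8.1²·0.59] + 53.217 = 76.5458 + 53.217 = 129.763.
Reliability = 129.763 / 172.117 = 0.754.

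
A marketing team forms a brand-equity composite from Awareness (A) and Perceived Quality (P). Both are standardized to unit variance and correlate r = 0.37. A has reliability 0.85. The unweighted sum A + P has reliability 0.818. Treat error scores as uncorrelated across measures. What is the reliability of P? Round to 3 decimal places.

Var(A+P) = 2 + 2·0.37 = 2.740.
True-score variance = ρ_A + ρ_P + 2·0.37, so 0.818 = (0.85 + ρ_P + 0.74) / 2.740.
ρ_P = 0.818·2.740 − 0.85 − 0.74 = 0.651.

0.651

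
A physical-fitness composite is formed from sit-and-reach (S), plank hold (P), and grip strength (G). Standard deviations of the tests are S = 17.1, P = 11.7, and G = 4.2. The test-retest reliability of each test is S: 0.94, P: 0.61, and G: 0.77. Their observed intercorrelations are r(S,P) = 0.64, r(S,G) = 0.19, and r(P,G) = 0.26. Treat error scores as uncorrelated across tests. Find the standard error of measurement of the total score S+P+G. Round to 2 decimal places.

8.66

Var(total) = 446.94 + 308.934 = 755.874.
True-score variance = 371.951 + 308.934 = 680.885, so reliability = 0.9008.
Error variance = 755.874 − 680.885 = 74.9889; SEM = √74.9889 = 8.66.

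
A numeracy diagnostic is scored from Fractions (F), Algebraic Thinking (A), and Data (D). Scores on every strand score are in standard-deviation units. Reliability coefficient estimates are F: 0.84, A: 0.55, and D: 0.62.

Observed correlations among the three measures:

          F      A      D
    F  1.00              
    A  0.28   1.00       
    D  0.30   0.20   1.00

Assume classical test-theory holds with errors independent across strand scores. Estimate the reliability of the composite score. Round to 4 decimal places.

0.7829

Var(F+A+D) = 3 + 2·[0.28 + 0.30 + 0.20] = 3 + 1.56 = 4.56.
Because errors are independent across components, Cov(Tᵢ,Tⱼ) = Cov(Xᵢ,Xⱼ); the off-diagonal part of the true-score variance is the same as above.
True-score variance = [0.84 + 0.55 + 0.62] + 1.56 = 2.01 + 1.56 = 3.57.
Reliability = 3.57 / 4.56 = 0.7829.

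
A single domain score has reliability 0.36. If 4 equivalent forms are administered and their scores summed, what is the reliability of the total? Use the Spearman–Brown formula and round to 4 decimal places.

0.6923

ρ_k = kρ / (1 + (k−1)ρ) = 4·0.36 / (1 + 3·0.36) = 1.440 / 2.080 = 0.6923.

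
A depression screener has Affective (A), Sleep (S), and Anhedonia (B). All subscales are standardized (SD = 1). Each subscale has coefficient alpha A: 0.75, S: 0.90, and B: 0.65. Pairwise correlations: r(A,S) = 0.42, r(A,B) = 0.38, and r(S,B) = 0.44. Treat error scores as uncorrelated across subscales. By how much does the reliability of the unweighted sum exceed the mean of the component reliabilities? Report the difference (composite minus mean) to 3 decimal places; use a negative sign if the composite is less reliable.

0.106

Var(sum) = 3 + 2.48 = 5.48; true-score variance = 2.3 + 2.48 = 4.78; composite reliability = 0.8723.
Mean component reliability = 0.7667.
Difference = 0.8723 − 0.7667 = 0.106.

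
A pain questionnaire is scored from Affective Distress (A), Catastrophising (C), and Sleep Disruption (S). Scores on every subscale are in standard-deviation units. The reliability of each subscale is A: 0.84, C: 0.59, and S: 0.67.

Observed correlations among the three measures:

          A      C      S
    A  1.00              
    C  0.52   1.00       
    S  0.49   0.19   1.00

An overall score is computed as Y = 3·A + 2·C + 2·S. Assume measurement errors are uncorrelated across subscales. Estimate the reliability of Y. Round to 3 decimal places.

Var(Y) = 3² + 2² + 2² + 2·[6·0.52 + 6·0.49 + 4·0.19] = 17 + 13.64 = 30.64.
With uncorrelated errors the cross-covariances are all true-score covariance, so they carry over unchanged; only the diagonal terms shrink to ρᵢσᵢ².
True-score variance = [3²·0.84 + 2²·0.59 + 2²·0.67] + 13.64 = 12.6 + 13.64 = 26.24.
Reliability = 26.24 / 30.64 = 0.856.

0.856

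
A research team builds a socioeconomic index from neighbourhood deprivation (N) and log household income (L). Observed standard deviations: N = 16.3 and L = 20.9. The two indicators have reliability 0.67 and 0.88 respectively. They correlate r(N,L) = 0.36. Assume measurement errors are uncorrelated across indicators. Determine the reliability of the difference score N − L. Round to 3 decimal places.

Var(N−L) = 16.3² + 20.9² − 2·16.3·20.9·0.36 = 702.5 − 245.282 = 457.218.
Under uncorrelated errors the observed covariances equal the true-score covariances, so only the own-variance terms attenuate.
True-score variance = [16.3²·0.67 + 20.9²·0.88] − 245.282 = 562.405 − 245.282 = 317.123.
Reliability = 317.123 / 457.218 = 0.694.

0.694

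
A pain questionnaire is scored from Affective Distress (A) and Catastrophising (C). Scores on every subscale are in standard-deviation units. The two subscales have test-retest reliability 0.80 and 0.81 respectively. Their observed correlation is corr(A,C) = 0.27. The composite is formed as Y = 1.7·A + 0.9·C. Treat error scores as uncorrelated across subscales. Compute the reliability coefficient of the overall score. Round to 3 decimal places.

0.838

Var(Y) = 1.7² + 0.9² + 2·[1.53·0.27] = 3.7 + 0.8262 = 4.5262.
With uncorrelated errors the cross-covariances are all true-score covariance, so they carry over unchanged; only the diagonal terms shrink to ρᵢσᵢ².
True-score variance = [1.7²·0.80 + 0.9²·0.81] + 0.8262 = 2.9681 + 0.8262 = 3.7943.
Reliability = 3.7943 / 4.5262 = 0.838.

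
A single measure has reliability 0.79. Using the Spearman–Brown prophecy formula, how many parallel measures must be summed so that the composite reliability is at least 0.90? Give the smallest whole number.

3

k ≥ ρ*(1−ρ₁)/(ρ₁(1−ρ*)) = 0.90·0.21 / (0.79·0.10) = 2.392.
Smallest integer k = 3.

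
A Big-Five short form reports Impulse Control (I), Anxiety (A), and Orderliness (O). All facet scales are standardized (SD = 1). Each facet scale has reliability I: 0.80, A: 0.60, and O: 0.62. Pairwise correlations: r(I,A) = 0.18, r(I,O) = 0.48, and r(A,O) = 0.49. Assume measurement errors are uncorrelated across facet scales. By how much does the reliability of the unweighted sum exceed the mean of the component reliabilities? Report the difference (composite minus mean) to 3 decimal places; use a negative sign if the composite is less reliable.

Var(sum) = 3 + 2.3 = 5.3; true-score variance = 2.02 + 2.3 = 4.32; composite reliability = 0.8151.
Mean component reliability = 0.6733.
Difference = 0.8151 − 0.6733 = 0.142.

0.142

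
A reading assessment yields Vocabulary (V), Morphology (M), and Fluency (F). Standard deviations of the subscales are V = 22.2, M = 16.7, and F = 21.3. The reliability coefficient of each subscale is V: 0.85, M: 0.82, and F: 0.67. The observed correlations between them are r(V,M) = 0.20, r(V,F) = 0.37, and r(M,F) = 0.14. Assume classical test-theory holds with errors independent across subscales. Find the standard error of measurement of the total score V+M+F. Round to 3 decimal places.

16.548

Var(total) = 1225.42 + 597.811 = 1823.23.
True-score variance = 951.576 + 597.811 = 1549.39, so reliability = 0.8498.
Error variance = 1823.23 − 1549.39 = 273.844; SEM = √273.844 = 16.548.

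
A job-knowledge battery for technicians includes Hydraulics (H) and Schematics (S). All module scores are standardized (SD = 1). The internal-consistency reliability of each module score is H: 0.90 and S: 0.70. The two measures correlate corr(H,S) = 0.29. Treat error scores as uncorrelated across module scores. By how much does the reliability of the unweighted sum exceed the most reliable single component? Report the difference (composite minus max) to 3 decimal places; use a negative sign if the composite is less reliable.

Var(sum) = 2 + 0.58 = 2.58; true-score variance = 1.6 + 0.58 = 2.18; composite reliability = 0.8450.
Max component reliability = 0.9000.
Difference = 0.8450 − 0.9000 = -0.055.

-0.055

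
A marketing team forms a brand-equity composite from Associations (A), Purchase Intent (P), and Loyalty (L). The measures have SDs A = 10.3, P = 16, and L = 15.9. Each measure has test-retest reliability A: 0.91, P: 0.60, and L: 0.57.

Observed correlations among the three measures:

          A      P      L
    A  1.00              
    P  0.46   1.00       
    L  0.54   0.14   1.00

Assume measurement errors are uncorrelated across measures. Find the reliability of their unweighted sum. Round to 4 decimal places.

Var(A+P+L) = 10.3² + 16² + 15.9² + 2·[10.3·16·0.46 + 10.3·15.9·0.54 + 16·15.9·0.14] = 614.9 + 399.72 = 1014.62.
Under uncorrelated errors the observed covariances equal the true-score covariances, so only the own-variance terms attenuate.
True-score variance = [10.3²·0.91 + 16²·0.60 + 15.9²·0.57] + 399.72 = 394.244 + 399.72 = 793.963.
Reliability = 793.963 / 1014.62 = 0.7825.

0.7825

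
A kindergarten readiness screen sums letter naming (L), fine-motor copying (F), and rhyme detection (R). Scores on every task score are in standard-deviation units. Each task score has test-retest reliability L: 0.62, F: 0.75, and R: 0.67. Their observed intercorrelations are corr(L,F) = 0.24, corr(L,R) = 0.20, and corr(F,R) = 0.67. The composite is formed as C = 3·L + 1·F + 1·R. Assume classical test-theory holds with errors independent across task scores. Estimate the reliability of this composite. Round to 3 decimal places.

Var(C) = 3² + 1 + 1 + 2·[3·0.24 + 3·0.20 + 0.67] = 11 + 3.98 = 14.98.
With uncorrelated errors the cross-covariances are all true-score covariance, so they carry over unchanged; only the diagonal terms shrink to ρᵢσᵢ².
True-score variance = [3²·0.62 + 0.75 + 0.67] + 3.98 = 7 + 3.98 = 10.98.
Reliability = 10.98 / 14.98 = 0.733.

0.733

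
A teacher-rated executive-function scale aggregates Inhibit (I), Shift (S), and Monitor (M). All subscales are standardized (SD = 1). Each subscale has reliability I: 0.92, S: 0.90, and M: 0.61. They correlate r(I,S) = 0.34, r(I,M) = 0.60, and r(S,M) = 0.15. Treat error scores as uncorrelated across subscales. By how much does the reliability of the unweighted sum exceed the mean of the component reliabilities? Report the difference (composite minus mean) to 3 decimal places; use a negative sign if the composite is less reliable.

Var(sum) = 3 + 2.18 = 5.18; true-score variance = 2.43 + 2.18 = 4.61; composite reliability = 0.8900.
Mean component reliability = 0.8100.
Difference = 0.8900 − 0.8100 = 0.080.

0.080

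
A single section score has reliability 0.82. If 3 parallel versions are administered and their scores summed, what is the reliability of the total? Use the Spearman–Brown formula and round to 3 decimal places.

ρ_k = kρ / (1 + (k−1)ρ) = 3·0.82 / (1 + 2·0.82) = 2.460 / 2.640 = 0.932.

0.932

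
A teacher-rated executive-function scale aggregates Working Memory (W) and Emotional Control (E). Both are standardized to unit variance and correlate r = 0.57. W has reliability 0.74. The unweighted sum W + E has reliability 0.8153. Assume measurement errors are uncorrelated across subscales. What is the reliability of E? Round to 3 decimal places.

Var(W+E) = 2 + 2·0.57 = 3.140.
True-score variance = ρ_W + ρ_E + 2·0.57, so 0.8153 = (0.74 + ρ_E + 1.14) / 3.140.
ρ_E = 0.8153·3.140 − 0.74 − 1.14 = 0.680.

0.680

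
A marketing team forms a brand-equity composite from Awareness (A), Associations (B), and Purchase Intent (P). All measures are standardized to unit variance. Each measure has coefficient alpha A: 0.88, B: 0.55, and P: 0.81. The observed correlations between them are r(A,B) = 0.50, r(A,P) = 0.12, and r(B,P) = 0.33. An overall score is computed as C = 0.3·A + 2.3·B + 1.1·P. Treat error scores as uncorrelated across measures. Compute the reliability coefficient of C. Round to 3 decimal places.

Var(C) = 0.3² + 2.3² + 1.1² + 2·[0.69·0.50 + 0.33·0.12 + 2.53·0.33] = 6.59 + 2.439 = 9.029.
Under uncorrelated errors the observed covariances equal the true-score covariances, so only the own-variance terms attenuate.
True-score variance = [0.3²·0.88 + 2.3²·0.55 + 1.1²·0.81] + 2.439 = 3.9688 + 2.439 = 6.4078.
Reliability = 6.4078 / 9.029 = 0.710.

0.710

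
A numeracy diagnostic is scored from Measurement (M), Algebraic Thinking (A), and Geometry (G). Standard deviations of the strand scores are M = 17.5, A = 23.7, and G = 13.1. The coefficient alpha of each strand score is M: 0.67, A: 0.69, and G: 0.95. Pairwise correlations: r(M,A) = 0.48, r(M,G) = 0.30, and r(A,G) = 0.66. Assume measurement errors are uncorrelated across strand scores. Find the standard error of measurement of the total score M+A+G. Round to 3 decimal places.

16.845

Var(total) = 1039.55 + 945.53 = 1985.08.
True-score variance = 755.783 + 945.53 = 1701.31, so reliability = 0.8571.
Error variance = 1985.08 − 1701.31 = 283.767; SEM = √283.767 = 16.845.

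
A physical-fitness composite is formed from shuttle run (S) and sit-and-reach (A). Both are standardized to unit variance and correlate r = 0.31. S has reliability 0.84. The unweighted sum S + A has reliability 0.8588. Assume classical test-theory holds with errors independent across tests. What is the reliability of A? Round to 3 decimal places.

0.790

Var(S+A) = 2 + 2·0.31 = 2.620.
True-score variance = ρ_S + ρ_A + 2·0.31, so 0.8588 = (0.84 + ρ_A + 0.62) / 2.620.
ρ_A = 0.8588·2.620 − 0.84 − 0.62 = 0.790.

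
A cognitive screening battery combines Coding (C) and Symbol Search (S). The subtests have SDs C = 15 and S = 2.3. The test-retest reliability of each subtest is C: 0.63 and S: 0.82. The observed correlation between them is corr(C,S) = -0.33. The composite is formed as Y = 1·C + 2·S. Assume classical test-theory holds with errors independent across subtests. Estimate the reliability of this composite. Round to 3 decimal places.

0.566

Var(Y) = 15² + 2²·2.3² + 2·[2·15·2.3·(-0.33)] = 246.16 − 45.54 = 200.62.
Because errors are independent across components, Cov(Tᵢ,Tⱼ) = Cov(Xᵢ,Xⱼ); the off-diagonal part of the true-score variance is the same as above.
True-score variance = [15²·0.63 + 2²·2.3²·0.82] − 45.54 = 159.101 − 45.54 = 113.561.
Reliability = 113.561 / 200.62 = 0.566.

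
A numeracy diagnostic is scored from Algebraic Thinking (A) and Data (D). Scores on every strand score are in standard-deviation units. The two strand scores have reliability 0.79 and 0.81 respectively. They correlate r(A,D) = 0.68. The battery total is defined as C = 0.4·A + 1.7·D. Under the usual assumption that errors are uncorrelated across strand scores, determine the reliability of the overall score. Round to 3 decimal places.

Var(C) = 0.4² + 1.7² + 2·[0.68·0.68] = 3.05 + 0.9248 = 3.9748.
With uncorrelated errors the cross-covariances are all true-score covariance, so they carry over unchanged; only the diagonal terms shrink to ρᵢσᵢ².
True-score variance = [0.4²·0.79 + 1.7²·0.81] + 0.9248 = 2.4673 + 0.9248 = 3.3921.
Reliability = 3.3921 / 3.9748 = 0.853.

0.853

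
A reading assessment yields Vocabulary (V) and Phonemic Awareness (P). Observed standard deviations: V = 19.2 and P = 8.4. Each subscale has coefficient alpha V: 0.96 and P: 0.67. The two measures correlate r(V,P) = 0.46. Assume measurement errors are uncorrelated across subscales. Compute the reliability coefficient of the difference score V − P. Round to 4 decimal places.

Var(V−P) = 19.2² + 8.4² − 2·19.2·8.4·0.46 = 439.2 − 148.378 = 290.822.
Because errors are independent across components, Cov(Tᵢ,Tⱼ) = Cov(Xᵢ,Xⱼ); the off-diagonal part of the true-score variance is the same as above.
True-score variance = [19.2²·0.96 + 8.4²·0.67] − 148.378 = 401.17 − 148.378 = 252.792.
Reliability = 252.792 / 290.822 = 0.8692.

0.8692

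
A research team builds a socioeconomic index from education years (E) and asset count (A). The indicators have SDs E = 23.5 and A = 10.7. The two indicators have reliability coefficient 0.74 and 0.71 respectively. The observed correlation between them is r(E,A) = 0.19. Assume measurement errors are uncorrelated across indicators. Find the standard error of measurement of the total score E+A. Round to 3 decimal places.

13.296

Var(total) = 666.74 + 95.551 = 762.291.
True-score variance = 489.953 + 95.551 = 585.504, so reliability = 0.7681.
Error variance = 762.291 − 585.504 = 176.787; SEM = √176.787 = 13.296.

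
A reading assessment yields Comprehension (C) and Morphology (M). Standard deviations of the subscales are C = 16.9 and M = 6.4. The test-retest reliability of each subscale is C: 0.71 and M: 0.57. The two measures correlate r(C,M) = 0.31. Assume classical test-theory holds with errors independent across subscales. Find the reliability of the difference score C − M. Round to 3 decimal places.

Var(C−M) = 16.9² + 6.4² − 2·16.9·6.4·0.31 = 326.57 − 67.0592 = 259.511.
Under uncorrelated errors the observed covariances equal the true-score covariances, so only the own-variance terms attenuate.
True-score variance = [16.9²·0.71 + 6.4²·0.57] − 67.0592 = 226.13 − 67.0592 = 159.071.
Reliability = 159.071 / 259.511 = 0.613.

0.613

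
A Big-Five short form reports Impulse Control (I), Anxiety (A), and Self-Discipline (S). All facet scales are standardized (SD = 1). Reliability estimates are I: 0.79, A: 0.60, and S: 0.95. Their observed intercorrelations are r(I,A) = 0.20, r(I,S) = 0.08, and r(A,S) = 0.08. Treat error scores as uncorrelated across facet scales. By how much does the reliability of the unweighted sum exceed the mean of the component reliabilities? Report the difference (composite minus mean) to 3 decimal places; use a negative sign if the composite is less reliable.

Var(sum) = 3 + 0.72 = 3.72; true-score variance = 2.34 + 0.72 = 3.06; composite reliability = 0.8226.
Mean component reliability = 0.7800.
Difference = 0.8226 − 0.7800 = 0.043.

0.043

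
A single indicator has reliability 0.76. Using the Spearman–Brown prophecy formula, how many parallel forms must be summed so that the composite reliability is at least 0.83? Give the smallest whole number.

2

k ≥ ρ*(1−ρ₁)/(ρ₁(1−ρ*)) = 0.83·0.24 / (0.76·0.17) = 1.542.
Smallest integer k = 2.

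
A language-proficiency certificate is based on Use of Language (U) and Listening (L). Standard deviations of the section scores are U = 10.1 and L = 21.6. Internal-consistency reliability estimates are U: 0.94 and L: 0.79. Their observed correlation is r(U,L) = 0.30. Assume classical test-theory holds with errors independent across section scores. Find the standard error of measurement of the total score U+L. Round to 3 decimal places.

10.203

Var(total) = 568.57 + 130.896 = 699.466.
True-score variance = 464.472 + 130.896 = 595.368, so reliability = 0.8512.
Error variance = 699.466 − 595.368 = 104.098; SEM = √104.098 = 10.203.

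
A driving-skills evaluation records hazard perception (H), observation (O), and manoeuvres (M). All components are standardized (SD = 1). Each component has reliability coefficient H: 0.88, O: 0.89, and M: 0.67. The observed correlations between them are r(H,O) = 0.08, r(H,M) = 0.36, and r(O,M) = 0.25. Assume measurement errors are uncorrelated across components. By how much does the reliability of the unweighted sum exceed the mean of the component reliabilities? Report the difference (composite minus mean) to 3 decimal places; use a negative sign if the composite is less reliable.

Var(sum) = 3 + 1.38 = 4.38; true-score variance = 2.44 + 1.38 = 3.82; composite reliability = 0.8721.
Mean component reliability = 0.8133.
Difference = 0.8721 − 0.8133 = 0.059.

0.059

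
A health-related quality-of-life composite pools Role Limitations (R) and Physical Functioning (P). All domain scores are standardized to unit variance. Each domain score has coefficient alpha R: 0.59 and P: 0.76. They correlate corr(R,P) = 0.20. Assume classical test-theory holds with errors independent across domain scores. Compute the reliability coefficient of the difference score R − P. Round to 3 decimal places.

0.594

Var(R−P) = 1 + 1 − 2·0.20 = 2 − 0.4 = 1.6.
Under uncorrelated errors the observed covariances equal the true-score covariances, so only the own-variance terms attenuate.
True-score variance = [0.59 + 0.76] − 0.4 = 1.35 − 0.4 = 0.95.
Reliability = 0.95 / 1.6 = 0.594.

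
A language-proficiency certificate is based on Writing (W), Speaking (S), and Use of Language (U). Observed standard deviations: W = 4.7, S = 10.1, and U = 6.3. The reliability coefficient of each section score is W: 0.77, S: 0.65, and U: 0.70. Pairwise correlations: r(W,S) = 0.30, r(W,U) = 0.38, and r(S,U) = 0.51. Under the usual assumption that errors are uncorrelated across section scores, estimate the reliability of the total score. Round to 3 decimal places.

0.812

Var(W+S+U) = 4.7² + 10.1² + 6.3² + 2·[4.7·10.1·0.30 + 4.7·6.3·0.38 + 10.1·6.3·0.51] = 163.79 + 115.888 = 279.678.
Under uncorrelated errors the observed covariances equal the true-score covariances, so only the own-variance terms attenuate.
True-score variance = [4.7²·0.77 + 10.1²·0.65 + 6.3²·0.70] + 115.888 = 111.099 + 115.888 = 226.987.
Reliability = 226.987 / 279.678 = 0.812.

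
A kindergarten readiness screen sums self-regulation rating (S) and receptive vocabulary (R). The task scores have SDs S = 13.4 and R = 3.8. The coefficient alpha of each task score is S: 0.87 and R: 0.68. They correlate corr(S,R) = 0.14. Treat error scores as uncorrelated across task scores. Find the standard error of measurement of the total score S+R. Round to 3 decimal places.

5.288

Var(total) = 194 + 14.2576 = 208.258.
True-score variance = 166.036 + 14.2576 = 180.294, so reliability = 0.8657.
Error variance = 208.258 − 180.294 = 27.9636; SEM = √27.9636 = 5.288.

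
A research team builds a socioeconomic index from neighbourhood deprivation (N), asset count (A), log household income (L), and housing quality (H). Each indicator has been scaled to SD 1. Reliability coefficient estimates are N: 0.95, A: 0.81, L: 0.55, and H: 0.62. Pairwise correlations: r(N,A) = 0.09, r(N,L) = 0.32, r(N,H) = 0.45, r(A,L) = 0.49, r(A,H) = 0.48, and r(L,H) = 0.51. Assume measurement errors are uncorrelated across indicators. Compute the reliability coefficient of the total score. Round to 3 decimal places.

Var(N+A+L+H) = 4 + 2·[0.09 + 0.32 + 0.45 + 0.49 + 0.48 + 0.51] = 4 + 4.68 = 8.68.
Under uncorrelated errors the observed covariances equal the true-score covariances, so only the own-variance terms attenuate.
True-score variance = [0.95 + 0.81 + 0.55 + 0.62] + 4.68 = 2.93 + 4.68 = 7.61.
Reliability = 7.61 / 8.68 = 0.877.

0.877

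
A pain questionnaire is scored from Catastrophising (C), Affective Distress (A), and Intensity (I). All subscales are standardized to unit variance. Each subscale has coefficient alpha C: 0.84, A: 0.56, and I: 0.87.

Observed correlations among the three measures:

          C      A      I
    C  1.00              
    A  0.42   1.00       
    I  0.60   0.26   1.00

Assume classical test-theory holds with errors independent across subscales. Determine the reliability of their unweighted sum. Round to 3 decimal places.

0.869

Var(C+A+I) = 3 + 2·[0.42 + 0.60 + 0.26] = 3 + 2.56 = 5.56.
With uncorrelated errors the cross-covariances are all true-score covariance, so they carry over unchanged; only the diagonal terms shrink to ρᵢσᵢ².
True-score variance = [0.84 + 0.56 + 0.87] + 2.56 = 2.27 + 2.56 = 4.83.
Reliability = 4.83 / 5.56 = 0.869.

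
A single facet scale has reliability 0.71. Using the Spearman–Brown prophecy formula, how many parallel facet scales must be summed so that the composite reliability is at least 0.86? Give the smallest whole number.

3

k ≥ ρ*(1−ρ₁)/(ρ₁(1−ρ*)) = 0.86·0.29 / (0.71·0.14) = 2.509.
Smallest integer k = 3.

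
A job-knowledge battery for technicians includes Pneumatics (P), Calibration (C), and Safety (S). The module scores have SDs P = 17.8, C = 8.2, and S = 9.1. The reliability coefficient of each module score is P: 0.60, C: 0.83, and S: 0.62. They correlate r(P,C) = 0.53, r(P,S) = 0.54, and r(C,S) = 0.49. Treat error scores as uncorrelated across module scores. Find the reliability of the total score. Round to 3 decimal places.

Var(P+C+S) = 17.8² + 8.2² + 9.1² + 2·[17.8·8.2·0.53 + 17.8·9.1·0.54 + 8.2·9.1·0.49] = 466.89 + 402.784 = 869.674.
Because errors are independent across components, Cov(Tᵢ,Tⱼ) = Cov(Xᵢ,Xⱼ); the off-diagonal part of the true-score variance is the same as above.
True-score variance = [17.8²·0.60 + 8.2²·0.83 + 9.1²·0.62] + 402.784 = 297.255 + 402.784 = 700.039.
Reliability = 700.039 / 869.674 = 0.805.

0.805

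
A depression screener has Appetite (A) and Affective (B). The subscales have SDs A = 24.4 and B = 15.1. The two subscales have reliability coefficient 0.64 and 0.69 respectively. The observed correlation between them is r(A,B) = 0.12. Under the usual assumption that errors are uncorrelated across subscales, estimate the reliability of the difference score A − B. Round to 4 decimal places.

0.6122

Var(A−B) = 24.4² + 15.1² − 2·24.4·15.1·0.12 = 823.37 − 88.4256 = 734.944.
Under uncorrelated errors the observed covariances equal the true-score covariances, so only the own-variance terms attenuate.
True-score variance = [24.4²·0.64 + 15.1²·0.69] − 88.4256 = 538.357 − 88.4256 = 449.932.
Reliability = 449.932 / 734.944 = 0.6122.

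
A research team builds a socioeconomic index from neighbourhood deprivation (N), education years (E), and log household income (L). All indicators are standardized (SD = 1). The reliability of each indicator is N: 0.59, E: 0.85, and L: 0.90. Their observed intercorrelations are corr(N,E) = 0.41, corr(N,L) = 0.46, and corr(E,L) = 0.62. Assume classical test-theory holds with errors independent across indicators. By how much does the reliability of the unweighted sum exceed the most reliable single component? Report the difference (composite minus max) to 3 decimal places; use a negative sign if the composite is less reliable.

Var(sum) = 3 + 2.98 = 5.98; true-score variance = 2.34 + 2.98 = 5.32; composite reliability = 0.8896.
Max component reliability = 0.9000.
Difference = 0.8896 − 0.9000 = -0.010.

-0.010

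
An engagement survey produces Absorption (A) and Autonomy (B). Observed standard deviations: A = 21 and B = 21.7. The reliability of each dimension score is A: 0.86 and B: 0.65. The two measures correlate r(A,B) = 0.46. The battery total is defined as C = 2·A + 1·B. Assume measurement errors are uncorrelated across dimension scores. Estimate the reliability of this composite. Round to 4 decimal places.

0.8660

Var(C) = 2²·21² + 21.7² + 2·[2·21·21.7·0.46] = 2234.89 + 838.488 = 3073.38.
Under uncorrelated errors the observed covariances equal the true-score covariances, so only the own-variance terms attenuate.
True-score variance = [2²·21²·0.86 + 21.7²·0.65] + 838.488 = 1823.12 + 838.488 = 2661.61.
Reliability = 2661.61 / 3073.38 = 0.8660.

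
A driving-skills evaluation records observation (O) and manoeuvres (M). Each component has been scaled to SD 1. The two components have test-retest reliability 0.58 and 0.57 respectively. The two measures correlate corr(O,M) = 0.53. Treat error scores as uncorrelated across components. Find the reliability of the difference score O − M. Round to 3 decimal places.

0.096

Var(O−M) = 1 + 1 − 2·0.53 = 2 − 1.06 = 0.94.
With uncorrelated errors the cross-covariances are all true-score covariance, so they carry over unchanged; only the diagonal terms shrink to ρᵢσᵢ².
True-score variance = [0.58 + 0.57] − 1.06 = 1.15 − 1.06 = 0.09.
Reliability = 0.09 / 0.94 = 0.096.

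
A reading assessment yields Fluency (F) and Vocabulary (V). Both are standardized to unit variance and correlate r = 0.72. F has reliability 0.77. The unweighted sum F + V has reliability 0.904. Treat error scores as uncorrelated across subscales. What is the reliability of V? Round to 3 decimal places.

Var(F+V) = 2 + 2·0.72 = 3.440.
True-score variance = ρ_F + ρ_V + 2·0.72, so 0.904 = (0.77 + ρ_V + 1.44) / 3.440.
ρ_V = 0.904·3.440 − 0.77 − 1.44 = 0.900.

0.900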